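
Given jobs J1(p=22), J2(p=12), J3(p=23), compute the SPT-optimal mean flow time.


SPT order: J2 → J1 → J3
Completion times:
  J2: C=12
  J1: C=34
  J3: C=57
Sum = 103, n = 3
Mean flow = 103/3
= 34.33


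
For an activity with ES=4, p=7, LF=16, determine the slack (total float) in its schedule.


EF = ES + duration = 4 + 7 = 11
LS = LF - duration = 16 - 7 = 9
Total Float = LF - EF = 16 - 11
(or LS - ES = 9 - 4)
= 5


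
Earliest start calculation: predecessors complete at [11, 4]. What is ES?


ES = max of all predecessor completion times
Predecessors: [11, 4]
ES = max(11, 4)
= 11


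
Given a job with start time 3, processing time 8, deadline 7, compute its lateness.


Completion = 3 + 8 = 11
Lateness = C - d = 11 - 7
= 4


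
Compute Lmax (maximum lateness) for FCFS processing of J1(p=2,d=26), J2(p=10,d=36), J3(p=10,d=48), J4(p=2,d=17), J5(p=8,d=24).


Lateness per job (L = C - d):
  J1: C=2, d=26, L=-24
  J2: C=12, d=36, L=-24
  J3: C=22, d=48, L=-26
  J4: C=24, d=17, L=7
  J5: C=32, d=24, L=8
Lmax = max(-24, -24, -26, 7, 8)
= 8


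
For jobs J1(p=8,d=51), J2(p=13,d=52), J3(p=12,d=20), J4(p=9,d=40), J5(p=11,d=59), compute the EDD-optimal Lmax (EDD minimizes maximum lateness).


EDD order: J3 → J4 → J1 → J2 → J5
Completion and lateness:
  J3: C=12, d=20, L=12-20=-8
  J4: C=21, d=40, L=21-40=-19
  J1: C=29, d=51, L=29-51=-22
  J2: C=42, d=52, L=42-52=-10
  J5: C=53, d=59, L=53-59=-6
Lmax = max(-8, -19, -22, -10, -6)
= -6


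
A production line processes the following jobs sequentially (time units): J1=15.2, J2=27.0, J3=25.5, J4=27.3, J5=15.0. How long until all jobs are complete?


Sequential makespan: sum all processing times
= 15.2 + 27.0 + 25.5 + 27.3 + 15.0
= 110.0 time units


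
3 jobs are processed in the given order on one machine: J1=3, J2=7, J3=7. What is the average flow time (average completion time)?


Completion times:
  J1: completes at 3
  J2: completes at 10
  J3: completes at 17
Sum = 30
Average = 30/3
= 10.00


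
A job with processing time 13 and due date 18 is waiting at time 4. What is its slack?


Slack = due - current_time - processing
= 18 - 4 - 13
= 1


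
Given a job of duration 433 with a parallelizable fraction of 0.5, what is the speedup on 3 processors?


Amdahl's law: T_p = T × ((1-p) + p/N)
= 433 × ((1-0.5) + 0.5/3)
= 433 × (0.50 + 0.1667)
= 433 × 0.6667
= 288.67
Speedup = 433/288.67
= 1.50×


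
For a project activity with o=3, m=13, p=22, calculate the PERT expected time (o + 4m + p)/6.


te = (o + 4m + p) / 6
= (3 + 4×13 + 22) / 6
= (3 + 52 + 22) / 6
= 77 / 6
= 12.83


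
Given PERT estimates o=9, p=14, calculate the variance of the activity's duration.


σ² = ((p - o) / 6)² = (p - o)² / 36
= (14 - 9)² / 36
= 5² / 36
= 25 / 36
= 0.6944


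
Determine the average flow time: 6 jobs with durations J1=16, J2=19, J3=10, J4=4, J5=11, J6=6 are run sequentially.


Completion times:
  J1: completes at 16
  J2: completes at 35
  J3: completes at 45
  J4: completes at 49
  J5: completes at 60
  J6: completes at 66
Sum = 271
Average = 271/6
= 45.17


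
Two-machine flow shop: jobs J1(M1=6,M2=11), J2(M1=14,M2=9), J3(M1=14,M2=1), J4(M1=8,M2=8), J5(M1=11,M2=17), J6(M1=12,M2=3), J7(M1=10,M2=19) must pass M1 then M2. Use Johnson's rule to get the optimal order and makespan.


Johnson's rule:
Group 1 (M1≤M2, sort by M1): ['J1', 'J4', 'J7', 'J5']
Group 2 (M1>M2, sort desc M2): ['J2', 'J6', 'J3']
Sequence: J1 → J4 → J7 → J5 → J2 → J6 → J3
Makespan calculation:
  J1: M1 done=6, M2 done=17
  J4: M1 done=14, M2 done=25
  J7: M1 done=24, M2 done=44
  J5: M1 done=35, M2 done=61
  J2: M1 done=49, M2 done=70
  J6: M1 done=61, M2 done=73
  J3: M1 done=75, M2 done=76
= Sequence: J1 → J4 → J7 → J5 → J2 → J6 → J3, Makespan: 76


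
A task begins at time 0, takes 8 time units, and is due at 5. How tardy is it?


Completion = start + processing = 0 + 8 = 8
Tardiness = max(0, C - d) = max(0, 8 - 5)
= max(0, 3)
= 3


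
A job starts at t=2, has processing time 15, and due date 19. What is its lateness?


Completion = 2 + 15 = 17
Lateness = C - d = 17 - 19
= -2


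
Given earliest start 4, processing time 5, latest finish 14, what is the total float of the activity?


EF = ES + duration = 4 + 5 = 9
LS = LF - duration = 14 - 5 = 9
Total Float = LF - EF = 14 - 9
(or LS - ES = 9 - 4)
= 5


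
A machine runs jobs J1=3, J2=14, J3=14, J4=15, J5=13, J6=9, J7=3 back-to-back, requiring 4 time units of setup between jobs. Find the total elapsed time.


Makespan = Σ processing + (n-1) × setup
= (3 + 14 + 14 + 15 + 13 + 9 + 3) + (7-1)×4
= 71 + 24
= 95 time units


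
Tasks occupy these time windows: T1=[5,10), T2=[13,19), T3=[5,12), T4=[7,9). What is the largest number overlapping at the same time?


Check each time point for overlaps:
  t=7: 3 tasks active (T1, T3, T4)
Max concurrent = 3


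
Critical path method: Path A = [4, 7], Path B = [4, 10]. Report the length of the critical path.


Path A: 4 + 7 = 11
Path B: 4 + 10 = 14
Critical path = longest = max(11, 14)
= 14 (Path B)


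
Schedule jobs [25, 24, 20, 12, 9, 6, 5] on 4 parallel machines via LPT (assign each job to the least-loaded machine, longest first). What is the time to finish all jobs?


Jobs (LPT sorted): [25, 24, 20, 12, 9, 6, 5]
Machines: 4
  J=25 → Machine 1 (load: 0+25=25)
  J=24 → Machine 2 (load: 0+24=24)
  J=20 → Machine 3 (load: 0+20=20)
  J=12 → Machine 4 (load: 0+12=12)
  J=9 → Machine 4 (load: 12+9=21)
  J=6 → Machine 3 (load: 20+6=26)
  J=5 → Machine 4 (load: 21+5=26)
Machine loads: [25, 24, 26, 26]
Makespan = max = 26 time units


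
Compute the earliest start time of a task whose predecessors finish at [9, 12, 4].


ES = max of all predecessor completion times
Predecessors: [9, 12, 4]
ES = max(9, 12, 4)
= 12


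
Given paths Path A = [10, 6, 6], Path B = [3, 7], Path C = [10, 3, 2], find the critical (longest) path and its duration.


Path A: 10 + 6 + 6 = 22
Path B: 3 + 7 = 10
Path C: 10 + 3 + 2 = 15
Critical path = longest = max(22, 10, 15)
= 22 (Path A)


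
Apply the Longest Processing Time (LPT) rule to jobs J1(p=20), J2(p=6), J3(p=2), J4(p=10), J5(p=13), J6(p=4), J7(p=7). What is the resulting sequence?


LPT: sort by longest processing time first
  J1: p=20
  J5: p=13
  J4: p=10
  J7: p=7
  J2: p=6
  J6: p=4
  J3: p=2
Order: J1 → J5 → J4 → J7 → J2 → J6 → J3


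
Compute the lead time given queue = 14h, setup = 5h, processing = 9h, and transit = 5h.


Lead time = queue + setup + processing + transit
= 14 + 5 + 9 + 5
= 33 hours


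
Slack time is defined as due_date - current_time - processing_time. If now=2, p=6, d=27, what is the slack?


Slack = due - current_time - processing
= 27 - 2 - 6
= 19


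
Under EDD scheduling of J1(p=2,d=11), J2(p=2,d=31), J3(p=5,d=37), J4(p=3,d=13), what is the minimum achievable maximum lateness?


EDD order: J1 → J4 → J2 → J3
Completion and lateness:
  J1: C=2, d=11, L=2-11=-9
  J4: C=5, d=13, L=5-13=-8
  J2: C=7, d=31, L=7-31=-24
  J3: C=12, d=37, L=12-37=-25
Lmax = max(-9, -8, -24, -25)
= -8


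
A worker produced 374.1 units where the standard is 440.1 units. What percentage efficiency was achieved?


Efficiency = (actual / standard) × 100
= (374.1 / 440.1) × 100
= 85.0%


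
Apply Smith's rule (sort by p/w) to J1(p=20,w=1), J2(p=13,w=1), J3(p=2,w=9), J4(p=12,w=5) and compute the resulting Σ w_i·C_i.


WSPT order (by p/w): J3 → J4 → J2 → J1
  J3: C=2, w·C=9×2=18
  J4: C=14, w·C=5×14=70
  J2: C=27, w·C=1×27=27
  J1: C=47, w·C=1×47=47
Σ w·C = 162
= 162


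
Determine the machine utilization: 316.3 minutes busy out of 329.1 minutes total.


Utilization = busy / total × 100
= 316.3 / 329.1 × 100
= 96.1%


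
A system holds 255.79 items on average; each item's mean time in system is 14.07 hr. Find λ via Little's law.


Little's law: L = λW → λ = L / W
= 255.79 / 14.07
= 18.18 per hour


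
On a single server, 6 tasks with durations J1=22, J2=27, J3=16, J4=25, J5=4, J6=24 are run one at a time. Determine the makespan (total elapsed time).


Sequential makespan: sum all processing times
= 22 + 27 + 16 + 25 + 4 + 24
= 118 time units


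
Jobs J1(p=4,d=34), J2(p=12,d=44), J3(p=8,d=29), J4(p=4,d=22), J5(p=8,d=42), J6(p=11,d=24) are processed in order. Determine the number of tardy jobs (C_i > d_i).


Completion vs due date:
  J1: C=4, d=34 → on time
  J2: C=16, d=44 → on time
  J3: C=24, d=29 → on time
  J4: C=28, d=22 → TARDY
  J5: C=36, d=42 → on time
  J6: C=47, d=24 → TARDY
Tardy jobs: J4, J6
Count = 2


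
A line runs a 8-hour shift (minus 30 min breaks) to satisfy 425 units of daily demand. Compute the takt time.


Available = 8×60 - 30 = 450 min
Takt time = 450 / 425
= 1.06 min/unit


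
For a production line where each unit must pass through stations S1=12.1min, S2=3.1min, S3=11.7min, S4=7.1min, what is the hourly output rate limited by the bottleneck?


Bottleneck = longest station time
Station times: [12.1, 3.1, 11.7, 7.1]
Max = 12.1 min
Rate = 60 / 12.1
= 4.96 units/hour (bottleneck: 12.1min)


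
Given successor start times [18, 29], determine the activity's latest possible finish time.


LF = min of all successor start times
Successors start at: [18, 29]
LF = min(18, 29)
= 18


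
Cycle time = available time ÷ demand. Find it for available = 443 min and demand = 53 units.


Cycle time = available time / demand
= 443 / 53
= 8.36 min/unit


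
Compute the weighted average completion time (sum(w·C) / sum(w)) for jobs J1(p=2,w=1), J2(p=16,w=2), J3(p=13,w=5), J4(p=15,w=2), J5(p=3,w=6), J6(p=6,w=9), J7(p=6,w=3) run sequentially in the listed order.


Completion times:
  J1: C=2, w×C=1×2=2
  J2: C=18, w×C=2×18=36
  J3: C=31, w×C=5×31=155
  J4: C=46, w×C=2×46=92
  J5: C=49, w×C=6×49=294
  J6: C=55, w×C=9×55=495
  J7: C=61, w×C=3×61=183
Sum w×C = 1257
Sum w = 28
Weighted avg = 1257/28
= 44.89


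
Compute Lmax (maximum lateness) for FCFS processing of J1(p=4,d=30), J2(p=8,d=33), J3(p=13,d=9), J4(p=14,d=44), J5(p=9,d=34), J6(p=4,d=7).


Lateness per job (L = C - d):
  J1: C=4, d=30, L=-26
  J2: C=12, d=33, L=-21
  J3: C=25, d=9, L=16
  J4: C=39, d=44, L=-5
  J5: C=48, d=34, L=14
  J6: C=52, d=7, L=45
Lmax = max(-26, -21, 16, -5, 14, 45)
= 45


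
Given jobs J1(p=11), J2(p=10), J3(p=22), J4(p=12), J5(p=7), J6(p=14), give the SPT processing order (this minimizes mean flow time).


SPT: sort by shortest processing time
  J5: p=7
  J2: p=10
  J1: p=11
  J4: p=12
  J6: p=14
  J3: p=22
Order: J5 → J2 → J1 → J4 → J6 → J3


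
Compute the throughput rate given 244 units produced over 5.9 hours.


Throughput = units / time
= 244 / 5.9
= 41.4 units/hour


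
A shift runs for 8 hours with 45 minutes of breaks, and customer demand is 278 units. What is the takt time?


Available = 8×60 - 45 = 435 min
Takt time = 435 / 278
= 1.56 min/unit


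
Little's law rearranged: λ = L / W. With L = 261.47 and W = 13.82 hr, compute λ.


Little's law: L = λW → λ = L / W
= 261.47 / 13.82
= 18.92 per hour


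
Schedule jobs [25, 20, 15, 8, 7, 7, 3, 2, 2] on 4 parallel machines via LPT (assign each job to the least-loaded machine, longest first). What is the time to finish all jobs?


Jobs (LPT sorted): [25, 20, 15, 8, 7, 7, 3, 2, 2]
Machines: 4
  J=25 → Machine 1 (load: 0+25=25)
  J=20 → Machine 2 (load: 0+20=20)
  J=15 → Machine 3 (load: 0+15=15)
  J=8 → Machine 4 (load: 0+8=8)
  J=7 → Machine 4 (load: 8+7=15)
  J=7 → Machine 3 (load: 15+7=22)
  J=3 → Machine 4 (load: 15+3=18)
  J=2 → Machine 4 (load: 18+2=20)
  J=2 → Machine 2 (load: 20+2=22)
Machine loads: [25, 22, 22, 20]
Makespan = max = 25 time units


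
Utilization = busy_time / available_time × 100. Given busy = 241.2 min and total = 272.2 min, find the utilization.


Utilization = busy / total × 100
= 241.2 / 272.2 × 100
= 88.6%


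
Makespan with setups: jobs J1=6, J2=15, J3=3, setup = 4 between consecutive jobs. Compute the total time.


Makespan = Σ processing + (n-1) × setup
= (6 + 15 + 3) + (3-1)×4
= 24 + 8
= 32 time units


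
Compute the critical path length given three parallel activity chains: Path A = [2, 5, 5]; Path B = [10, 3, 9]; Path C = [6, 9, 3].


Path A: 2 + 5 + 5 = 12
Path B: 10 + 3 + 9 = 22
Path C: 6 + 9 + 3 = 18
Critical path = longest = max(12, 22, 18)
= 22 (Path B)


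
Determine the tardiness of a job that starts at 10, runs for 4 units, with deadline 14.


Completion = start + processing = 10 + 4 = 14
Tardiness = max(0, C - d) = max(0, 14 - 14)
= max(0, 0)
= 0


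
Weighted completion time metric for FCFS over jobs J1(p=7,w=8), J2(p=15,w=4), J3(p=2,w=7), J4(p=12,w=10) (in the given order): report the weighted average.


Completion times:
  J1: C=7, w×C=8×7=56
  J2: C=22, w×C=4×22=88
  J3: C=24, w×C=7×24=168
  J4: C=36, w×C=10×36=360
Sum w×C = 672
Sum w = 29
Weighted avg = 672/29
= 23.17


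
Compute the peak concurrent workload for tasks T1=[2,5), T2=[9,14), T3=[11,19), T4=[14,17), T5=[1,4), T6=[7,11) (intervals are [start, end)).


Check each time point for overlaps:
  t=2: 2 tasks active (T1, T5)
Max concurrent = 2


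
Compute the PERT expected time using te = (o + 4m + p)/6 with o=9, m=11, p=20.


te = (o + 4m + p) / 6
= (9 + 4×11 + 20) / 6
= (9 + 44 + 20) / 6
= 73 / 6
= 12.17


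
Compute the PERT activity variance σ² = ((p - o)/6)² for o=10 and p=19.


σ² = ((p - o) / 6)² = (p - o)² / 36
= (19 - 10)² / 36
= 9² / 36
= 81 / 36
= 2.2500


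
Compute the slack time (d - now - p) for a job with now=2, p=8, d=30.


Slack = due - current_time - processing
= 30 - 2 - 8
= 20


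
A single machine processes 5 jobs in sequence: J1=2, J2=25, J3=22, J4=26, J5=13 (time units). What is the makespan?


Sequential makespan: sum all processing times
= 2 + 25 + 22 + 26 + 13
= 88 time units


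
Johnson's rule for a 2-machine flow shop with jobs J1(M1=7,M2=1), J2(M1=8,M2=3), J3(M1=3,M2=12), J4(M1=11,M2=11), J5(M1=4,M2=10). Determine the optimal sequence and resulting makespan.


Johnson's rule:
Group 1 (M1≤M2, sort by M1): ['J3', 'J5', 'J4']
Group 2 (M1>M2, sort desc M2): ['J2', 'J1']
Sequence: J3 → J5 → J4 → J2 → J1
Makespan calculation:
  J3: M1 done=3, M2 done=15
  J5: M1 done=7, M2 done=25
  J4: M1 done=18, M2 done=36
  J2: M1 done=26, M2 done=39
  J1: M1 done=33, M2 done=40
= Sequence: J3 → J5 → J4 → J2 → J1, Makespan: 40


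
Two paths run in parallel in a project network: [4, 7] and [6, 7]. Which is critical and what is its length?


Path A: 4 + 7 = 11
Path B: 6 + 7 = 13
Critical path = longest = max(11, 13)
= 13 (Path B)


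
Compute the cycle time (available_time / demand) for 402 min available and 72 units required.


Cycle time = available time / demand
= 402 / 72
= 5.58 min/unit


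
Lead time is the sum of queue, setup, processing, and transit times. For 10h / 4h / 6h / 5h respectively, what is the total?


Lead time = queue + setup + processing + transit
= 10 + 4 + 6 + 5
= 25 hours


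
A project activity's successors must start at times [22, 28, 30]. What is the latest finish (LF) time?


LF = min of all successor start times
Successors start at: [22, 28, 30]
LF = min(22, 28, 30)
= 22


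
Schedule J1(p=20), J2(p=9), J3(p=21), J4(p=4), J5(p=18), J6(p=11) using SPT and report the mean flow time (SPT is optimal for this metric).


SPT order: J4 → J2 → J6 → J5 → J1 → J3
Completion times:
  J4: C=4
  J2: C=13
  J6: C=24
  J5: C=42
  J1: C=62
  J3: C=83
Sum = 228, n = 6
Mean flow = 228/6
= 38.00


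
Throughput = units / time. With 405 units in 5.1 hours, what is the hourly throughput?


Throughput = units / time
= 405 / 5.1
= 79.4 units/hour


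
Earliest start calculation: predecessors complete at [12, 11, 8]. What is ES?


ES = max of all predecessor completion times
Predecessors: [12, 11, 8]
ES = max(12, 11, 8)
= 12


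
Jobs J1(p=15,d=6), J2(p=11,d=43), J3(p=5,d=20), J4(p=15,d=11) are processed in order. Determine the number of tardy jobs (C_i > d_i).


Completion vs due date:
  J1: C=15, d=6 → TARDY
  J2: C=26, d=43 → on time
  J3: C=31, d=20 → TARDY
  J4: C=46, d=11 → TARDY
Tardy jobs: J1, J3, J4
Count = 3


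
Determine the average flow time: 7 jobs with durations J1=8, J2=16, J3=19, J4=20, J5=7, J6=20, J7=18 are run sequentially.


Completion times:
  J1: completes at 8
  J2: completes at 24
  J3: completes at 43
  J4: completes at 63
  J5: completes at 70
  J6: completes at 90
  J7: completes at 108
Sum = 406
Average = 406/7
= 58.00


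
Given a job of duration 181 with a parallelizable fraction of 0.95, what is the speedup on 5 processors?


Amdahl's law: T_p = T × ((1-p) + p/N)
= 181 × ((1-0.95) + 0.95/5)
= 181 × (0.05 + 0.1900)
= 181 × 0.2400
= 43.44
Speedup = 181/43.44
= 4.17×


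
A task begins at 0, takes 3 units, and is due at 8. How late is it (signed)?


Completion = 0 + 3 = 3
Lateness = C - d = 3 - 8
= -5


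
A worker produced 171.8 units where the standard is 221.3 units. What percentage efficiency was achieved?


Efficiency = (actual / standard) × 100
= (171.8 / 221.3) × 100
= 77.6%


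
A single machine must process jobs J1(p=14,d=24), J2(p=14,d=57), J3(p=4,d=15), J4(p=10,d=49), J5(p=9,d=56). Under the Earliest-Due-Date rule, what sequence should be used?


EDD: sort by earliest due date
  J3: d=15, p=4
  J1: d=24, p=14
  J4: d=49, p=10
  J5: d=56, p=9
  J2: d=57, p=14
Order: J3 → J1 → J4 → J5 → J2


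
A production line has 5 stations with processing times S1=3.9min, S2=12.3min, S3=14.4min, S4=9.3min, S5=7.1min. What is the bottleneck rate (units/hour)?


Bottleneck = longest station time
Station times: [3.9, 12.3, 14.4, 9.3, 7.1]
Max = 14.4 min
Rate = 60 / 14.4
= 4.17 units/hour (bottleneck: 14.4min)


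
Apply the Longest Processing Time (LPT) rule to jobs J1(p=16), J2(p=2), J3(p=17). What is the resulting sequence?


LPT: sort by longest processing time first
  J3: p=17
  J1: p=16
  J2: p=2
Order: J3 → J1 → J2


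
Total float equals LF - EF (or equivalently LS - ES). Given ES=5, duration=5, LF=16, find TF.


EF = ES + duration = 5 + 5 = 10
LS = LF - duration = 16 - 5 = 11
Total Float = LF - EF = 16 - 10
(or LS - ES = 11 - 5)
= 6


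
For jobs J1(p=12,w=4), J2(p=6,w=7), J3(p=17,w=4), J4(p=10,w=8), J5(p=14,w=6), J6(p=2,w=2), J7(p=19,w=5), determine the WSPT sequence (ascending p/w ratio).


WSPT (Smith's rule): sort by p/w ascending
  J2: p/w = 6/7 = 0.857
  J6: p/w = 2/2 = 1.000
  J4: p/w = 10/8 = 1.250
  J5: p/w = 14/6 = 2.333
  J1: p/w = 12/4 = 3.000
  J7: p/w = 19/5 = 3.800
  J3: p/w = 17/4 = 4.250
Order: J2 → J6 → J4 → J5 → J1 → J7 → J3


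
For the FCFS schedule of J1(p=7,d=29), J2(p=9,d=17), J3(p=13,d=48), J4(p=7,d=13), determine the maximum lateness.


Lateness per job (L = C - d):
  J1: C=7, d=29, L=-22
  J2: C=16, d=17, L=-1
  J3: C=29, d=48, L=-19
  J4: C=36, d=13, L=23
Lmax = max(-22, -1, -19, 23)
= 23


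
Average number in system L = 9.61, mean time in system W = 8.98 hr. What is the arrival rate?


Little's law: L = λW → λ = L / W
= 9.61 / 8.98
= 1.07 per hour


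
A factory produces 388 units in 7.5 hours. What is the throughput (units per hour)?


Throughput = units / time
= 388 / 7.5
= 51.7 units/hour


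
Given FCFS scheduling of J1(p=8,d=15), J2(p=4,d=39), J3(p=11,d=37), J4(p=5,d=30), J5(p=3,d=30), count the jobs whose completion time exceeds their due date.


Completion vs due date:
  J1: C=8, d=15 → on time
  J2: C=12, d=39 → on time
  J3: C=23, d=37 → on time
  J4: C=28, d=30 → on time
  J5: C=31, d=30 → TARDY
Tardy jobs: J5
Count = 1


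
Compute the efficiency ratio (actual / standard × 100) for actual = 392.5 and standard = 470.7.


Efficiency = (actual / standard) × 100
= (392.5 / 470.7) × 100
= 83.4%


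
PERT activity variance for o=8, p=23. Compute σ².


σ² = ((p - o) / 6)² = (p - o)² / 36
= (23 - 8)² / 36
= 15² / 36
= 225 / 36
= 6.2500


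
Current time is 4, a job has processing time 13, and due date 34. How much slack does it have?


Slack = due - current_time - processing
= 34 - 4 - 13
= 17


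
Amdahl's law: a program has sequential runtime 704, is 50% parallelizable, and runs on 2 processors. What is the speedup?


Amdahl's law: T_p = T × ((1-p) + p/N)
= 704 × ((1-0.5) + 0.5/2)
= 704 × (0.50 + 0.2500)
= 704 × 0.7500
= 528.00
Speedup = 704/528.00
= 1.33×


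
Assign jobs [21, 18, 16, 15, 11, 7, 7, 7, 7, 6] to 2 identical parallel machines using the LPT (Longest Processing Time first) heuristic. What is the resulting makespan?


Jobs (LPT sorted): [21, 18, 16, 15, 11, 7, 7, 7, 7, 6]
Machines: 2
  J=21 → Machine 1 (load: 0+21=21)
  J=18 → Machine 2 (load: 0+18=18)
  J=16 → Machine 2 (load: 18+16=34)
  J=15 → Machine 1 (load: 21+15=36)
  J=11 → Machine 2 (load: 34+11=45)
  J=7 → Machine 1 (load: 36+7=43)
  J=7 → Machine 1 (load: 43+7=50)
  J=7 → Machine 2 (load: 45+7=52)
  J=7 → Machine 1 (load: 50+7=57)
  J=6 → Machine 2 (load: 52+6=58)
Machine loads: [57, 58]
Makespan = max = 58 time units


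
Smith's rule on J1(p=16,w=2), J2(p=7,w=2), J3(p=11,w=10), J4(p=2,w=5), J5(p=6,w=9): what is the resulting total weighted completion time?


WSPT order (by p/w): J4 → J5 → J3 → J2 → J1
  J4: C=2, w·C=5×2=10
  J5: C=8, w·C=9×8=72
  J3: C=19, w·C=10×19=190
  J2: C=26, w·C=2×26=52
  J1: C=42, w·C=2×42=84
Σ w·C = 408
= 408


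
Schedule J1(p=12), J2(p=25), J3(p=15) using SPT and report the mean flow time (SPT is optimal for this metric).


SPT order: J1 → J3 → J2
Completion times:
  J1: C=12
  J3: C=27
  J2: C=52
Sum = 91, n = 3
Mean flow = 91/3
= 30.33


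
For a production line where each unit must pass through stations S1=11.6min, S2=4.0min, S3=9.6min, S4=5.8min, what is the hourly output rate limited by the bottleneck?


Bottleneck = longest station time
Station times: [11.6, 4.0, 9.6, 5.8]
Max = 11.6 min
Rate = 60 / 11.6
= 5.17 units/hour (bottleneck: 11.6min)


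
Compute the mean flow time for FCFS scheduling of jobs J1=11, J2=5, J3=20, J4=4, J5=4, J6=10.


Completion times:
  J1: completes at 11
  J2: completes at 16
  J3: completes at 36
  J4: completes at 40
  J5: completes at 44
  J6: completes at 54
Sum = 201
Average = 201/6
= 33.50


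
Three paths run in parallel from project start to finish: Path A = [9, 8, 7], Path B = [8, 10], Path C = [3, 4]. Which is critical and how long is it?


Path A: 9 + 8 + 7 = 24
Path B: 8 + 10 = 18
Path C: 3 + 4 = 7
Critical path = longest = max(24, 18, 7)
= 24 (Path A)


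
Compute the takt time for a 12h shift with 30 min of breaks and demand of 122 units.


Available = 12×60 - 30 = 690 min
Takt time = 690 / 122
= 5.66 min/unit


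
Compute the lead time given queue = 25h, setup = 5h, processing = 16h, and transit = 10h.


Lead time = queue + setup + processing + transit
= 25 + 5 + 16 + 10
= 56 hours


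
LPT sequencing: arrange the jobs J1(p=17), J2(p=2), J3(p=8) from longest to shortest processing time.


LPT: sort by longest processing time first
  J1: p=17
  J3: p=8
  J2: p=2
Order: J1 → J3 → J2


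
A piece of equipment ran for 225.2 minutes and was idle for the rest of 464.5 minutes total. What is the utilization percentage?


Utilization = busy / total × 100
= 225.2 / 464.5 × 100
= 48.5%


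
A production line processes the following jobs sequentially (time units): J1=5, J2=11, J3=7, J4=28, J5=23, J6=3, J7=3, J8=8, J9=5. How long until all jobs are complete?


Sequential makespan: sum all processing times
= 5 + 11 + 7 + 28 + 23 + 3 + 3 + 8 + 5
= 93 time units


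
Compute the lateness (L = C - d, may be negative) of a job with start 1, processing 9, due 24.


Completion = 1 + 9 = 10
Lateness = C - d = 10 - 24
= -14


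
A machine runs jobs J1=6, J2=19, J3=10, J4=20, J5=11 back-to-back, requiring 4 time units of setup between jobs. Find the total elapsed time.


Makespan = Σ processing + (n-1) × setup
= (6 + 19 + 10 + 20 + 11) + (5-1)×4
= 66 + 16
= 82 time units


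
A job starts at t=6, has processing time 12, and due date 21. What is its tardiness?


Completion = start + processing = 6 + 12 = 18
Tardiness = max(0, C - d) = max(0, 18 - 21)
= max(0, -3)
= 0


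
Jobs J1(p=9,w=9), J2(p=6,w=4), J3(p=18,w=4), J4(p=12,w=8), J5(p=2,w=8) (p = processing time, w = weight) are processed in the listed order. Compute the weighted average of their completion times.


Completion times:
  J1: C=9, w×C=9×9=81
  J2: C=15, w×C=4×15=60
  J3: C=33, w×C=4×33=132
  J4: C=45, w×C=8×45=360
  J5: C=47, w×C=8×47=376
Sum w×C = 1009
Sum w = 33
Weighted avg = 1009/33
= 30.58


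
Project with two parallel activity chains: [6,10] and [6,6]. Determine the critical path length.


Path A: 6 + 10 = 16
Path B: 6 + 6 = 12
Critical path = longest = max(16, 12)
= 16 (Path A)


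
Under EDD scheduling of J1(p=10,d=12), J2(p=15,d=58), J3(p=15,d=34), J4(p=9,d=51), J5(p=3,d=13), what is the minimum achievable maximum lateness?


EDD order: J1 → J5 → J3 → J4 → J2
Completion and lateness:
  J1: C=10, d=12, L=10-12=-2
  J5: C=13, d=13, L=13-13=0
  J3: C=28, d=34, L=28-34=-6
  J4: C=37, d=51, L=37-51=-14
  J2: C=52, d=58, L=52-58=-6
Lmax = max(-2, 0, -6, -14, -6)
= 0


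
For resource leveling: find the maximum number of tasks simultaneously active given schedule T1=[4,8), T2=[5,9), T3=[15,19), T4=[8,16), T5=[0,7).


Check each time point for overlaps:
  t=5: 3 tasks active (T1, T2, T5)
Max concurrent = 3


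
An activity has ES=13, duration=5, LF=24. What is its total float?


EF = ES + duration = 13 + 5 = 18
LS = LF - duration = 24 - 5 = 19
Total Float = LF - EF = 24 - 18
(or LS - ES = 19 - 13)
= 6


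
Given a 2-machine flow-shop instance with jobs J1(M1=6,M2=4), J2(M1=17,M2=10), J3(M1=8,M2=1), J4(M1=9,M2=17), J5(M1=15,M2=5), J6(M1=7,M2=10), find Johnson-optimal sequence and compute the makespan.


Johnson's rule:
Group 1 (M1≤M2, sort by M1): ['J6', 'J4']
Group 2 (M1>M2, sort desc M2): ['J2', 'J5', 'J1', 'J3']
Sequence: J6 → J4 → J2 → J5 → J1 → J3
Makespan calculation:
  J6: M1 done=7, M2 done=17
  J4: M1 done=16, M2 done=34
  J2: M1 done=33, M2 done=44
  J5: M1 done=48, M2 done=53
  J1: M1 done=54, M2 done=58
  J3: M1 done=62, M2 done=63
= Sequence: J6 → J4 → J2 → J5 → J1 → J3, Makespan: 63


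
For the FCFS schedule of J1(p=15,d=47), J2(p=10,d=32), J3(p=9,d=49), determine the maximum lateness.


Lateness per job (L = C - d):
  J1: C=15, d=47, L=-32
  J2: C=25, d=32, L=-7
  J3: C=34, d=49, L=-15
Lmax = max(-32, -7, -15)
= -7


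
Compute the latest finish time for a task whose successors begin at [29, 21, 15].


LF = min of all successor start times
Successors start at: [29, 21, 15]
LF = min(29, 21, 15)
= 15


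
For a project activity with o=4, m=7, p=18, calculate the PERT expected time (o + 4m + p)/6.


te = (o + 4m + p) / 6
= (4 + 4×7 + 18) / 6
= (4 + 28 + 18) / 6
= 50 / 6
= 8.33


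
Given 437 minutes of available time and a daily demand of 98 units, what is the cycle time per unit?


Cycle time = available time / demand
= 437 / 98
= 4.46 min/unit


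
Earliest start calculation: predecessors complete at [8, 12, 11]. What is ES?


ES = max of all predecessor completion times
Predecessors: [8, 12, 11]
ES = max(8, 12, 11)
= 12


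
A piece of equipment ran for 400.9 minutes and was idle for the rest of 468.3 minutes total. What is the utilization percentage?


Utilization = busy / total × 100
= 400.9 / 468.3 × 100
= 85.6%


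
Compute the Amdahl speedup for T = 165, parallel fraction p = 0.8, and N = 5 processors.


Amdahl's law: T_p = T × ((1-p) + p/N)
= 165 × ((1-0.8) + 0.8/5)
= 165 × (0.20 + 0.1600)
= 165 × 0.3600
= 59.40
Speedup = 165/59.40
= 2.78×


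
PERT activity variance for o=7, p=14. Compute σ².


σ² = ((p - o) / 6)² = (p - o)² / 36
= (14 - 7)² / 36
= 7² / 36
= 49 / 36
= 1.3611


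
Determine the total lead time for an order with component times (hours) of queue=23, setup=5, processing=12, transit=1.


Lead time = queue + setup + processing + transit
= 23 + 5 + 12 + 1
= 41 hours


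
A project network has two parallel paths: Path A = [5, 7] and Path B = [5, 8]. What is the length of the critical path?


Path A: 5 + 7 = 12
Path B: 5 + 8 = 13
Critical path = longest = max(12, 13)
= 13 (Path B)


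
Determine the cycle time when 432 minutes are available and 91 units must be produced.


Cycle time = available time / demand
= 432 / 91
= 4.75 min/unit


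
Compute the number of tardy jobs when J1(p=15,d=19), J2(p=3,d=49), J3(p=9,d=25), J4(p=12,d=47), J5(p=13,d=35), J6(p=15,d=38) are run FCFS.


Completion vs due date:
  J1: C=15, d=19 → on time
  J2: C=18, d=49 → on time
  J3: C=27, d=25 → TARDY
  J4: C=39, d=47 → on time
  J5: C=52, d=35 → TARDY
  J6: C=67, d=38 → TARDY
Tardy jobs: J3, J5, J6
Count = 3


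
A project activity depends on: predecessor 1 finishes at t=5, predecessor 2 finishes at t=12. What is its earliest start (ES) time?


ES = max of all predecessor completion times
Predecessors: [5, 12]
ES = max(5, 12)
= 12


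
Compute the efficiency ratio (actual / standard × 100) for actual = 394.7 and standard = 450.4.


Efficiency = (actual / standard) × 100
= (394.7 / 450.4) × 100
= 87.6%


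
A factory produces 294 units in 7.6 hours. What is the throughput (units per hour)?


Throughput = units / time
= 294 / 7.6
= 38.7 units/hour


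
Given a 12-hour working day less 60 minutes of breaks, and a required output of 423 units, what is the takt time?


Available = 12×60 - 60 = 660 min
Takt time = 660 / 423
= 1.56 min/unit


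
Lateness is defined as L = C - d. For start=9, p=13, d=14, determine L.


Completion = 9 + 13 = 22
Lateness = C - d = 22 - 14
= 8


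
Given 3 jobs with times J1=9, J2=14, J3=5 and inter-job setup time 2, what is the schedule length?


Makespan = Σ processing + (n-1) × setup
= (9 + 14 + 5) + (3-1)×2
= 28 + 4
= 32 time units


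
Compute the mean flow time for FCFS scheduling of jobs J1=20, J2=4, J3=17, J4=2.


Completion times:
  J1: completes at 20
  J2: completes at 24
  J3: completes at 41
  J4: completes at 43
Sum = 128
Average = 128/4
= 32.00


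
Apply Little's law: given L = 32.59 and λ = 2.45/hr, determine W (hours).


Little's law: L = λW → W = L / λ
= 32.59 / 2.45
= 13.30 hours


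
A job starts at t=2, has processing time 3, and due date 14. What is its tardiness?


Completion = start + processing = 2 + 3 = 5
Tardiness = max(0, C - d) = max(0, 5 - 14)
= max(0, -9)
= 0


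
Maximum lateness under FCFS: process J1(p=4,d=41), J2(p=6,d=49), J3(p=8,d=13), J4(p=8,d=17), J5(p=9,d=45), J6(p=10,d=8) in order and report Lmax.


Lateness per job (L = C - d):
  J1: C=4, d=41, L=-37
  J2: C=10, d=49, L=-39
  J3: C=18, d=13, L=5
  J4: C=26, d=17, L=9
  J5: C=35, d=45, L=-10
  J6: C=45, d=8, L=37
Lmax = max(-37, -39, 5, 9, -10, 37)
= 37


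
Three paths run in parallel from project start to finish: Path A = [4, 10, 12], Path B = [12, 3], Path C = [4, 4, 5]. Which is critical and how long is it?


Path A: 4 + 10 + 12 = 26
Path B: 12 + 3 = 15
Path C: 4 + 4 + 5 = 13
Critical path = longest = max(26, 15, 13)
= 26 (Path A)


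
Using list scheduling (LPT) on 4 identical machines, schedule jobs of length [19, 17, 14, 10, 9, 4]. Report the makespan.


Jobs (LPT sorted): [19, 17, 14, 10, 9, 4]
Machines: 4
  J=19 → Machine 1 (load: 0+19=19)
  J=17 → Machine 2 (load: 0+17=17)
  J=14 → Machine 3 (load: 0+14=14)
  J=10 → Machine 4 (load: 0+10=10)
  J=9 → Machine 4 (load: 10+9=19)
  J=4 → Machine 3 (load: 14+4=18)
Machine loads: [19, 17, 18, 19]
Makespan = max = 19 time units


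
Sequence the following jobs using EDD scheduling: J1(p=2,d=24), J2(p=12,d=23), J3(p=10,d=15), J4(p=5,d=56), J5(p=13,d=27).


EDD: sort by earliest due date
  J3: d=15, p=10
  J2: d=23, p=12
  J1: d=24, p=2
  J5: d=27, p=13
  J4: d=56, p=5
Order: J3 → J2 → J1 → J5 → J4


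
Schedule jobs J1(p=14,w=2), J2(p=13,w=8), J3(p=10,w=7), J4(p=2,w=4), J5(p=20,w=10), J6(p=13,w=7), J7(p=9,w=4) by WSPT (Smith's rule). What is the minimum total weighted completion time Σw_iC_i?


WSPT order (by p/w): J4 → J3 → J2 → J6 → J5 → J7 → J1
  J4: C=2, w·C=4×2=8
  J3: C=12, w·C=7×12=84
  J2: C=25, w·C=8×25=200
  J6: C=38, w·C=7×38=266
  J5: C=58, w·C=10×58=580
  J7: C=67, w·C=4×67=268
  J1: C=81, w·C=2×81=162
Σ w·C = 1568
= 1568


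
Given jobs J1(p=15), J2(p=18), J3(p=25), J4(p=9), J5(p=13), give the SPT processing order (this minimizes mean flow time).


SPT: sort by shortest processing time
  J4: p=9
  J5: p=13
  J1: p=15
  J2: p=18
  J3: p=25
Order: J4 → J5 → J1 → J2 → J3


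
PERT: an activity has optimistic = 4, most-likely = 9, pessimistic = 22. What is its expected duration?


te = (o + 4m + p) / 6
= (4 + 4×9 + 22) / 6
= (4 + 36 + 22) / 6
= 62 / 6
= 10.33


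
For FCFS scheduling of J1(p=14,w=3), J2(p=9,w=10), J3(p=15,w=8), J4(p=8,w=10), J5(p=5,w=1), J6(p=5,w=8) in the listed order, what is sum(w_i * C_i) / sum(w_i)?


Completion times:
  J1: C=14, w×C=3×14=42
  J2: C=23, w×C=10×23=230
  J3: C=38, w×C=8×38=304
  J4: C=46, w×C=10×46=460
  J5: C=51, w×C=1×51=51
  J6: C=56, w×C=8×56=448
Sum w×C = 1535
Sum w = 40
Weighted avg = 1535/40
= 38.38


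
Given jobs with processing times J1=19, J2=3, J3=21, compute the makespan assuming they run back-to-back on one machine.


Sequential makespan: sum all processing times
= 19 + 3 + 21
= 43 time units


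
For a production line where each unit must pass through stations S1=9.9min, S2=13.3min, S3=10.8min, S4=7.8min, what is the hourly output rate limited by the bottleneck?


Bottleneck = longest station time
Station times: [9.9, 13.3, 10.8, 7.8]
Max = 13.3 min
Rate = 60 / 13.3
= 4.51 units/hour (bottleneck: 13.3min)


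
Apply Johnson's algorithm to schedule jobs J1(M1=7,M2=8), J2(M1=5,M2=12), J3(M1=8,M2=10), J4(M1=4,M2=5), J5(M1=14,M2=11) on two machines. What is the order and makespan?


Johnson's rule:
Group 1 (M1≤M2, sort by M1): ['J4', 'J2', 'J1', 'J3']
Group 2 (M1>M2, sort desc M2): ['J5']
Sequence: J4 → J2 → J1 → J3 → J5
Makespan calculation:
  J4: M1 done=4, M2 done=9
  J2: M1 done=9, M2 done=21
  J1: M1 done=16, M2 done=29
  J3: M1 done=24, M2 done=39
  J5: M1 done=38, M2 done=50
= Sequence: J4 → J2 → J1 → J3 → J5, Makespan: 50


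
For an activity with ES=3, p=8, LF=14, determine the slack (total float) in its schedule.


EF = ES + duration = 3 + 8 = 11
LS = LF - duration = 14 - 8 = 6
Total Float = LF - EF = 14 - 11
(or LS - ES = 6 - 3)
= 3


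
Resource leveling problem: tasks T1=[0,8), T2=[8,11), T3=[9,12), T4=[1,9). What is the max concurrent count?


Check each time point for overlaps:
  t=1: 2 tasks active (T1, T4)
Max concurrent = 2


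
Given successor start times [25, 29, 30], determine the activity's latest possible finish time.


LF = min of all successor start times
Successors start at: [25, 29, 30]
LF = min(25, 29, 30)
= 25


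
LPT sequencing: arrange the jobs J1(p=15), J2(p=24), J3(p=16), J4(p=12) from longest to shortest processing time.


LPT: sort by longest processing time first
  J2: p=24
  J3: p=16
  J1: p=15
  J4: p=12
Order: J2 → J3 → J1 → J4


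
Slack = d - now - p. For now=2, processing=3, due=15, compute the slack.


Slack = due - current_time - processing
= 15 - 2 - 3
= 10


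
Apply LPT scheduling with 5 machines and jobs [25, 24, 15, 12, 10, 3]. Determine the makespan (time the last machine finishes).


Jobs (LPT sorted): [25, 24, 15, 12, 10, 3]
Machines: 5
  J=25 → Machine 1 (load: 0+25=25)
  J=24 → Machine 2 (load: 0+24=24)
  J=15 → Machine 3 (load: 0+15=15)
  J=12 → Machine 4 (load: 0+12=12)
  J=10 → Machine 5 (load: 0+10=10)
  J=3 → Machine 5 (load: 10+3=13)
Machine loads: [25, 24, 15, 12, 13]
Makespan = max = 25 time units


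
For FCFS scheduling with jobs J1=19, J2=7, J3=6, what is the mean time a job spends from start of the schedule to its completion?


Completion times:
  J1: completes at 19
  J2: completes at 26
  J3: completes at 32
Sum = 77
Average = 77/3
= 25.67


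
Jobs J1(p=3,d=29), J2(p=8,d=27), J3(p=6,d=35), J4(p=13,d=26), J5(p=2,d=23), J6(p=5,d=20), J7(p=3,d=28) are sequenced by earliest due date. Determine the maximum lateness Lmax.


EDD order: J6 → J5 → J4 → J2 → J7 → J1 → J3
Completion and lateness:
  J6: C=5, d=20, L=5-20=-15
  J5: C=7, d=23, L=7-23=-16
  J4: C=20, d=26, L=20-26=-6
  J2: C=28, d=27, L=28-27=1
  J7: C=31, d=28, L=31-28=3
  J1: C=34, d=29, L=34-29=5
  J3: C=40, d=35, L=40-35=5
Lmax = max(-15, -16, -6, 1, 3, 5, 5)
= 5


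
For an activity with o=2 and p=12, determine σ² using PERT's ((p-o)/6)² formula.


σ² = ((p - o) / 6)² = (p - o)² / 36
= (12 - 2)² / 36
= 10² / 36
= 100 / 36
= 2.7778


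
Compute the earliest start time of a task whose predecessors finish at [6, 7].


ES = max of all predecessor completion times
Predecessors: [6, 7]
ES = max(6, 7)
= 7


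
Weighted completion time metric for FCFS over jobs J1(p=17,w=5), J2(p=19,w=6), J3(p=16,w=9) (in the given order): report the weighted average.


Completion times:
  J1: C=17, w×C=5×17=85
  J2: C=36, w×C=6×36=216
  J3: C=52, w×C=9×52=468
Sum w×C = 769
Sum w = 20
Weighted avg = 769/20
= 38.45


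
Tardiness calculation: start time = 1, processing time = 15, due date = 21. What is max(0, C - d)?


Completion = start + processing = 1 + 15 = 16
Tardiness = max(0, C - d) = max(0, 16 - 21)
= max(0, -5)
= 0


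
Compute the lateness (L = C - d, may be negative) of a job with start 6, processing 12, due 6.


Completion = 6 + 12 = 18
Lateness = C - d = 18 - 6
= 12


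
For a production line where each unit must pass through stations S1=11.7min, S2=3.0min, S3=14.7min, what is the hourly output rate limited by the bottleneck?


Bottleneck = longest station time
Station times: [11.7, 3.0, 14.7]
Max = 14.7 min
Rate = 60 / 14.7
= 4.08 units/hour (bottleneck: 14.7min)


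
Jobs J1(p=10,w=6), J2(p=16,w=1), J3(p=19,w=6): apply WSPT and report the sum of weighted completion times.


WSPT order (by p/w): J1 → J3 → J2
  J1: C=10, w·C=6×10=60
  J3: C=29, w·C=6×29=174
  J2: C=45, w·C=1×45=45
Σ w·C = 279
= 279


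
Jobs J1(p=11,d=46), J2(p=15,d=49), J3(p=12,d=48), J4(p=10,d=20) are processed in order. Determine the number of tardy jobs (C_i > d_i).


Completion vs due date:
  J1: C=11, d=46 → on time
  J2: C=26, d=49 → on time
  J3: C=38, d=48 → on time
  J4: C=48, d=20 → TARDY
Tardy jobs: J4
Count = 1


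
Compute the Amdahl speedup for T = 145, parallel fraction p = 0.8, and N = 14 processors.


Amdahl's law: T_p = T × ((1-p) + p/N)
= 145 × ((1-0.8) + 0.8/14)
= 145 × (0.20 + 0.0571)
= 145 × 0.2571
= 37.29
Speedup = 145/37.29
= 3.89×


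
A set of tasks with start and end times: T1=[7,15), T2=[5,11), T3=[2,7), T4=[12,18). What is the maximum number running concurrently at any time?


Check each time point for overlaps:
  t=5: 2 tasks active (T2, T3)
Max concurrent = 2


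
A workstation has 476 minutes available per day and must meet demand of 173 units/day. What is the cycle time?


Cycle time = available time / demand
= 476 / 173
= 2.75 min/unit


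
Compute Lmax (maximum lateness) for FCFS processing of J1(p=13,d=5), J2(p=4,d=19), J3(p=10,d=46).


Lateness per job (L = C - d):
  J1: C=13, d=5, L=8
  J2: C=17, d=19, L=-2
  J3: C=27, d=46, L=-19
Lmax = max(8, -2, -19)
= 8


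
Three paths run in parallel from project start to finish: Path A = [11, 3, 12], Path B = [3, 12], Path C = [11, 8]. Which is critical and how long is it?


Path A: 11 + 3 + 12 = 26
Path B: 3 + 12 = 15
Path C: 11 + 8 = 19
Critical path = longest = max(26, 15, 19)
= 26 (Path A)
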